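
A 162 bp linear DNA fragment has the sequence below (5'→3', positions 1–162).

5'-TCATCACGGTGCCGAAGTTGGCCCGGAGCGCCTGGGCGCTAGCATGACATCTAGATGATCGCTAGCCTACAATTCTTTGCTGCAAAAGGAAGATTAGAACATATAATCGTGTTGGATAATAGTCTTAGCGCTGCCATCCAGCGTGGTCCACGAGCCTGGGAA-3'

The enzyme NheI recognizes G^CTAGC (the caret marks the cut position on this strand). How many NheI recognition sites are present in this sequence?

GCTAGC occurs starting at positions 38, 61.
NheI cuts at 2 sites.

2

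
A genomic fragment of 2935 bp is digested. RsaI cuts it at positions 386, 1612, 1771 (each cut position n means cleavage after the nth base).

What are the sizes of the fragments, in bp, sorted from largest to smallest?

1226, 1164, 386, 159 bp

Linear molecule, 3 cuts → 4 fragments:
  386 − 0 = 386 bp
  1612 − 386 = 1226 bp
  1771 − 1612 = 159 bp
  2935 − 1771 = 1164 bp
Sorted largest to smallest: 1226, 1164, 386, 159 bp.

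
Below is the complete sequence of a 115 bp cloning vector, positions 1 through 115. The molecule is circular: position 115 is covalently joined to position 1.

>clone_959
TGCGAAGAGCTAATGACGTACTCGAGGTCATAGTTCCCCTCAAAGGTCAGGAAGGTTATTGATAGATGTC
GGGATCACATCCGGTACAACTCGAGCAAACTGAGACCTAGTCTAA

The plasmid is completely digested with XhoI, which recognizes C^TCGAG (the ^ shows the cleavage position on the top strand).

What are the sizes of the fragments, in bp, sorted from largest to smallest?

XhoI sites (CTCGAG) start at positions 21, 90.
XhoI cuts after the first base of each site, so after positions 21, 90.
Circular molecule, 2 cuts → 2 fragments:
  22–90 → 69 bp
  91–115 then 1–21 → 25 + 21 = 46 bp
Sorted largest to smallest: 69, 46 bp.

69, 46 bp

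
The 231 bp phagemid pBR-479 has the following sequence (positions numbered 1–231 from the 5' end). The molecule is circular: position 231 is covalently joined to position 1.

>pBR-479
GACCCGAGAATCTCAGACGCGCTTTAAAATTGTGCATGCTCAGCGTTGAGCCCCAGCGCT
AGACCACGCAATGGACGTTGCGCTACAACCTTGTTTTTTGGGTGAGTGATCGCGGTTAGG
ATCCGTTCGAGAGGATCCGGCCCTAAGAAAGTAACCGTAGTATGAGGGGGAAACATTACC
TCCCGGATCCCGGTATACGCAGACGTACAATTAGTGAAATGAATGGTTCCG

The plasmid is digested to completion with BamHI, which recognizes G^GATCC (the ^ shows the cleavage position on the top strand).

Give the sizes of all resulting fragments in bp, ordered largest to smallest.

165, 52, 14 bp

BamHI sites (GGATCC) start at positions 119, 133, 185.
BamHI cuts after the first base of each site, so after positions 119, 133, 185.
Circular molecule, 3 cuts → 3 fragments:
  120–133 → 14 bp
  134–185 → 52 bp
  186–231 then 1–119 → 46 + 119 = 165 bp
Sorted largest to smallest: 165, 52, 14 bp.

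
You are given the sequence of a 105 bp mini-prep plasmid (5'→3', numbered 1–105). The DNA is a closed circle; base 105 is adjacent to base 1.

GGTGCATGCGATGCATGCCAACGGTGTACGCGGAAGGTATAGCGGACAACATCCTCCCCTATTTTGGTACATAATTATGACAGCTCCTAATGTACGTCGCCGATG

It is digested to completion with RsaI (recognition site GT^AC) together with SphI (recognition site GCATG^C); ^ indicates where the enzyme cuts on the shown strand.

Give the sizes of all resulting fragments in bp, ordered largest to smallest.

RsaI sites (GTAC) start at positions 26, 67, 92.
RsaI cuts after base 2 of each site, so after positions 27, 68, 93.
SphI sites (GCATGC) start at positions 4, 13.
SphI cuts after base 5 of each site (before the last base), so after positions 8, 17.
Combined cut positions: 8, 17, 27, 68, 93.
Circular molecule, 5 cuts → 5 fragments:
  9–17 → 9 bp
  18–27 → 10 bp
  28–68 → 41 bp
  69–93 → 25 bp
  94–105 then 1–8 → 12 + 8 = 20 bp
Sorted largest to smallest: 41, 25, 20, 10, 9 bp.

41, 25, 20, 10, 9 bp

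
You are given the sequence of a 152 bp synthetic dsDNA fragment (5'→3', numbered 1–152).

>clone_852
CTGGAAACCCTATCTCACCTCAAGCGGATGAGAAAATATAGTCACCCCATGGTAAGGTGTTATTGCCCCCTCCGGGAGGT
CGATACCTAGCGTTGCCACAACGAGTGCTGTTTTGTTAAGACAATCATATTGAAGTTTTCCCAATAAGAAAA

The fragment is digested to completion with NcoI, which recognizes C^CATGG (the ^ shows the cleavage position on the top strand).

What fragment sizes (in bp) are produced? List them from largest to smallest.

105, 47 bp

The NcoI site (CCATGG) starts at position 47.
NcoI cuts after the first base of each site, so after position 47.
Linear molecule, 1 cut → 2 fragments:
  1–47 → 47 bp
  48–152 → 105 bp
Sorted largest to smallest: 105, 47 bp.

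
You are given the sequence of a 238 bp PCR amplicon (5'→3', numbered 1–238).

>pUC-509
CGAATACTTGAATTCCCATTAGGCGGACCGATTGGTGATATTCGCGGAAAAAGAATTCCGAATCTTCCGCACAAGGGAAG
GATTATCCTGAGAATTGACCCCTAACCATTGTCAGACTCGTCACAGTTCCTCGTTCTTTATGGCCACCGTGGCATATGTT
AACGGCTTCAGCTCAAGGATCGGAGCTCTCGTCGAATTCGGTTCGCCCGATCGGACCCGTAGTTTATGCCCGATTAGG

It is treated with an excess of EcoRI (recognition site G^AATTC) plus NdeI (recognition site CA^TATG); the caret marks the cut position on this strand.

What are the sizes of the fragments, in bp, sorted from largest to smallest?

EcoRI sites (GAATTC) start at positions 10, 53, 194.
EcoRI cuts after the first base of each site, so after positions 10, 53, 194.
The NdeI site (CATATG) starts at position 153.
NdeI cuts after base 2 of each site, so after position 154.
Combined cut positions: 10, 53, 154, 194.
Linear molecule, 4 cuts → 5 fragments:
  1–10 → 10 bp
  11–53 → 43 bp
  54–154 → 101 bp
  155–194 → 40 bp
  195–238 → 44 bp
Sorted largest to smallest: 101, 44, 43, 40, 10 bp.

101, 44, 43, 40, 10 bp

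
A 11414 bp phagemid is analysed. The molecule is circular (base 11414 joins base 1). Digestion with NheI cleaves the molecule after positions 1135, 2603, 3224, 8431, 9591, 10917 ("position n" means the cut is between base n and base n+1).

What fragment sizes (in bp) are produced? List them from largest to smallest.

Circular molecule, 6 cuts → 6 fragments:
  2603 − 1135 = 1468 bp
  3224 − 2603 = 621 bp
  8431 − 3224 = 5207 bp
  9591 − 8431 = 1160 bp
  10917 − 9591 = 1326 bp
  wrap: 11414 − 10917 + 1135 = 1632 bp
Sorted largest to smallest: 5207, 1632, 1468, 1326, 1160, 621 bp.

5207, 1632, 1468, 1326, 1160, 621 bp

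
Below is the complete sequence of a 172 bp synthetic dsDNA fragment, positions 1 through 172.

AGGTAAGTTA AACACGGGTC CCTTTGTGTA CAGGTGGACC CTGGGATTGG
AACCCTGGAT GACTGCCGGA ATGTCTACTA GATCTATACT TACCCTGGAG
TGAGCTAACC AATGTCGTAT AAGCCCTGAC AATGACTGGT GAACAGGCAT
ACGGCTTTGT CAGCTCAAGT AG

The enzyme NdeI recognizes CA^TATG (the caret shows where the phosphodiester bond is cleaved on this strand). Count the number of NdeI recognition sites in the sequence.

0

No occurrence of CATATG is present in the sequence.
NdeI does not cut: 0 sites.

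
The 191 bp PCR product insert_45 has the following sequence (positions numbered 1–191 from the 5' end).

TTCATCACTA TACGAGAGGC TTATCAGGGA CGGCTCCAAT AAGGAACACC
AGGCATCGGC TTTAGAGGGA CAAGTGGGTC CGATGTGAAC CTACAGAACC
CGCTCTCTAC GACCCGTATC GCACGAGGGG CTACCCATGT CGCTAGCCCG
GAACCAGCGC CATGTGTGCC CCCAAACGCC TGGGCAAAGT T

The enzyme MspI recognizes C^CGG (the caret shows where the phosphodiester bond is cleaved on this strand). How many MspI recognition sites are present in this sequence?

1

CCGG occurs starting at position 148.
MspI cuts at 1 site.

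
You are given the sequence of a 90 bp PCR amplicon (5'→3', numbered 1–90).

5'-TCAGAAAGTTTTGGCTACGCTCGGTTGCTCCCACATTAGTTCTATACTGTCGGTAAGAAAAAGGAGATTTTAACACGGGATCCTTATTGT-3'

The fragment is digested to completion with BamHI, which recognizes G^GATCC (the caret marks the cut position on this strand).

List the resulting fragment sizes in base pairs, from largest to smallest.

78, 12 bp

The BamHI site (GGATCC) starts at position 78.
BamHI cuts after the first base of each site, so after position 78.
Linear molecule, 1 cut → 2 fragments:
  1–78 → 78 bp
  79–90 → 12 bp
Sorted largest to smallest: 78, 12 bp.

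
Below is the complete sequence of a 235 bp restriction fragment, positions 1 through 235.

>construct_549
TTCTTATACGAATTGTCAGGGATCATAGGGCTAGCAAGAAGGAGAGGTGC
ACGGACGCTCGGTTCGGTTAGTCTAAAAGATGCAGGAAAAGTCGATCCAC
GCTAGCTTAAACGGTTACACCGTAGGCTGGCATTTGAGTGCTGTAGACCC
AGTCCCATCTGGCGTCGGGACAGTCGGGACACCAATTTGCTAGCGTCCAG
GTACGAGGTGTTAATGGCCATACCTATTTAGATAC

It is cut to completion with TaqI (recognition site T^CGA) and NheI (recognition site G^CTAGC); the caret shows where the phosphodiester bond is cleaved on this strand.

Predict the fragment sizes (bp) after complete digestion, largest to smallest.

The TaqI site (TCGA) starts at position 92.
TaqI cuts after the first base of each site, so after position 92.
NheI sites (GCTAGC) start at positions 30, 101, 189.
NheI cuts after the first base of each site, so after positions 30, 101, 189.
Combined cut positions: 30, 92, 101, 189.
Linear molecule, 4 cuts → 5 fragments:
  1–30 → 30 bp
  31–92 → 62 bp
  93–101 → 9 bp
  102–189 → 88 bp
  190–235 → 46 bp
Sorted largest to smallest: 88, 62, 46, 30, 9 bp.

88, 62, 46, 30, 9 bp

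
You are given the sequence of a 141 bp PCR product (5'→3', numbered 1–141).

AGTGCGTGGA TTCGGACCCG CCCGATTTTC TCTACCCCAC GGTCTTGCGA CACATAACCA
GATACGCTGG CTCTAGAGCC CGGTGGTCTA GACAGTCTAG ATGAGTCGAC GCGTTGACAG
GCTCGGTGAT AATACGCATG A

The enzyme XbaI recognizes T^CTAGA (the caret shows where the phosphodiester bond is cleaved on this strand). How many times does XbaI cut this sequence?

3

TCTAGA occurs starting at positions 72, 87, 96.
XbaI cuts at 3 sites.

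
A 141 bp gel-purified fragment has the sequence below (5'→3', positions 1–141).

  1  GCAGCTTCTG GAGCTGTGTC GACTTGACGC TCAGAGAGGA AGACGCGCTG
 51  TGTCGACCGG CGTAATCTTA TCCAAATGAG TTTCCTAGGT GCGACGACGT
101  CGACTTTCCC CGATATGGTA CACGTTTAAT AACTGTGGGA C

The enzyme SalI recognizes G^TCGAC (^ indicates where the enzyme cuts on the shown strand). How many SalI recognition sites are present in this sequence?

GTCGAC occurs starting at positions 18, 52, 99.
SalI cuts at 3 sites.

3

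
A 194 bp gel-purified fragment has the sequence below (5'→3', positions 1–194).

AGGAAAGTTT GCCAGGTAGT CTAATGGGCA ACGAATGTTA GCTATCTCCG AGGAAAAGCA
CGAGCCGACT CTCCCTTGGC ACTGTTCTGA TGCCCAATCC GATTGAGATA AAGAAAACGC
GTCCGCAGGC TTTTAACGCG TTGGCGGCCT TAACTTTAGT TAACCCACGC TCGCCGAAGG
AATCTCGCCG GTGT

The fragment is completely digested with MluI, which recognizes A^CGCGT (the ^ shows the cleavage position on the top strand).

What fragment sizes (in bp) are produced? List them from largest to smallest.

MluI sites (ACGCGT) start at positions 117, 136.
MluI cuts after the first base of each site, so after positions 117, 136.
Linear molecule, 2 cuts → 3 fragments:
  1–117 → 117 bp
  118–136 → 19 bp
  137–194 → 58 bp
Sorted largest to smallest: 117, 58, 19 bp.

117, 58, 19 bp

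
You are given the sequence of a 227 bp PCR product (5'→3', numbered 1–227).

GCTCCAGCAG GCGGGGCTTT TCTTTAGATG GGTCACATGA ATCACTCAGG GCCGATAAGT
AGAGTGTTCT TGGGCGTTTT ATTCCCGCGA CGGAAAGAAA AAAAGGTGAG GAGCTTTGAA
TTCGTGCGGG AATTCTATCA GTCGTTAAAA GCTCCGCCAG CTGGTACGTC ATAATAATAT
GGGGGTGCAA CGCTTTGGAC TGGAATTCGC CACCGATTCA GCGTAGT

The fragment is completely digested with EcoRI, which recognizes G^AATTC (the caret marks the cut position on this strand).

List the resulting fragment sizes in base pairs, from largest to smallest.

EcoRI sites (GAATTC) start at positions 118, 130, 203.
EcoRI cuts after the first base of each site, so after positions 118, 130, 203.
Linear molecule, 3 cuts → 4 fragments:
  1–118 → 118 bp
  119–130 → 12 bp
  131–203 → 73 bp
  204–227 → 24 bp
Sorted largest to smallest: 118, 73, 24, 12 bp.

118, 73, 24, 12 bp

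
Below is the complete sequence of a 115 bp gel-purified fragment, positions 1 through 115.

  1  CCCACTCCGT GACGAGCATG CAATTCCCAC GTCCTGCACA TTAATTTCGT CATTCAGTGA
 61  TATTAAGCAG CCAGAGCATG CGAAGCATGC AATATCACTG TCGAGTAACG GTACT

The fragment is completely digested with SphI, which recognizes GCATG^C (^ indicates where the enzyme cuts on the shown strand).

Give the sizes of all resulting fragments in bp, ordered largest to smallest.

SphI sites (GCATGC) start at positions 16, 76, 85.
SphI cuts after base 5 of each site (before the last base), so after positions 20, 80, 89.
Linear molecule, 3 cuts → 4 fragments:
  1–20 → 20 bp
  21–80 → 60 bp
  81–89 → 9 bp
  90–115 → 26 bp
Sorted largest to smallest: 60, 26, 20, 9 bp.

60, 26, 20, 9 bp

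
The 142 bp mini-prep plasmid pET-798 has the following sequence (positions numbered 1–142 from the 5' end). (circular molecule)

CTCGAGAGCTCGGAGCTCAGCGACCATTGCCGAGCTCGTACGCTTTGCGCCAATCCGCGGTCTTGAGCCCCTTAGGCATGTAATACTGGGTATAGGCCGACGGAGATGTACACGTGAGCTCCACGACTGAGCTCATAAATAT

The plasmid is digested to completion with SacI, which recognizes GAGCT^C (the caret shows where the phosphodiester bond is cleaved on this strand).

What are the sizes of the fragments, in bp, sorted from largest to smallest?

84, 19, 19, 13, 7 bp

SacI sites (GAGCTC) start at positions 6, 13, 32, 116, 129.
SacI cuts after base 5 of each site (before the last base), so after positions 10, 17, 36, 120, 133.
Circular molecule, 5 cuts → 5 fragments:
  11–17 → 7 bp
  18–36 → 19 bp
  37–120 → 84 bp
  121–133 → 13 bp
  134–142 then 1–10 → 9 + 10 = 19 bp
Sorted largest to smallest: 84, 19, 19, 13, 7 bp.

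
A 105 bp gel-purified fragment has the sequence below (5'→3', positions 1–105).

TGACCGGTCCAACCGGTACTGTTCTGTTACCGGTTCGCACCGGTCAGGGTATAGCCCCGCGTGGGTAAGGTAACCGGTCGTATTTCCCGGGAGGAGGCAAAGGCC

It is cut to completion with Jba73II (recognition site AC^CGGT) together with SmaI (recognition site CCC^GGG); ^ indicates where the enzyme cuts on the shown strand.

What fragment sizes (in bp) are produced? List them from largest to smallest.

34, 17, 17, 14, 10, 9, 4 bp

Jba73II sites (ACCGGT) start at positions 3, 12, 29, 39, 73.
Jba73II cuts after base 2 of each site, so after positions 4, 13, 30, 40, 74.
The SmaI site (CCCGGG) starts at position 86.
SmaI cuts after base 3 of each site, so after position 88.
Combined cut positions: 4, 13, 30, 40, 74, 88.
Linear molecule, 6 cuts → 7 fragments:
  1–4 → 4 bp
  5–13 → 9 bp
  14–30 → 17 bp
  31–40 → 10 bp
  41–74 → 34 bp
  75–88 → 14 bp
  89–105 → 17 bp
Sorted largest to smallest: 34, 17, 17, 14, 10, 9, 4 bp.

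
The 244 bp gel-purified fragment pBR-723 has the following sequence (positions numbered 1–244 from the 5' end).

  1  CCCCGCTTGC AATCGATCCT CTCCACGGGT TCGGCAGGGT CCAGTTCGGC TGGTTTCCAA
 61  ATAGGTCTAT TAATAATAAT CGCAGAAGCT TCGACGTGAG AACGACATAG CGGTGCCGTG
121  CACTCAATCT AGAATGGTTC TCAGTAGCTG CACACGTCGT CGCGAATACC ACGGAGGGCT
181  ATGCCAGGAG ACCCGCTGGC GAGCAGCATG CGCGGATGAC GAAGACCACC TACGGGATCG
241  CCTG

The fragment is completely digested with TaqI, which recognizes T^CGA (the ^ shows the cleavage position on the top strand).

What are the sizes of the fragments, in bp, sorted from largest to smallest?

TaqI sites (TCGA) start at positions 13, 91.
TaqI cuts after the first base of each site, so after positions 13, 91.
Linear molecule, 2 cuts → 3 fragments:
  1–13 → 13 bp
  14–91 → 78 bp
  92–244 → 153 bp
Sorted largest to smallest: 153, 78, 13 bp.

153, 78, 13 bp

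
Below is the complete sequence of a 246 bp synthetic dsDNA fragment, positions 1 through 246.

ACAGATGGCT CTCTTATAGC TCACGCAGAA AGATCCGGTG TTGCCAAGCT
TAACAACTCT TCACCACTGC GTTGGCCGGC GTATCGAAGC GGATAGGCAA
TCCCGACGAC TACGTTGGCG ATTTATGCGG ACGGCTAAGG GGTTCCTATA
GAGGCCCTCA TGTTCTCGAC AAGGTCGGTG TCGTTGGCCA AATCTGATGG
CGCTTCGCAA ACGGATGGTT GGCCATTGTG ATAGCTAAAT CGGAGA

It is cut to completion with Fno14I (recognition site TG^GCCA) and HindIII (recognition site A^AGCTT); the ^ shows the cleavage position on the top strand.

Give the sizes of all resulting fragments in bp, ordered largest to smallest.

140, 46, 35, 25 bp

Fno14I sites (TGGCCA) start at positions 185, 220.
Fno14I cuts after base 2 of each site, so after positions 186, 221.
The HindIII site (AAGCTT) starts at position 46.
HindIII cuts after the first base of each site, so after position 46.
Combined cut positions: 46, 186, 221.
Linear molecule, 3 cuts → 4 fragments:
  1–46 → 46 bp
  47–186 → 140 bp
  187–221 → 35 bp
  222–246 → 25 bp
Sorted largest to smallest: 140, 46, 35, 25 bp.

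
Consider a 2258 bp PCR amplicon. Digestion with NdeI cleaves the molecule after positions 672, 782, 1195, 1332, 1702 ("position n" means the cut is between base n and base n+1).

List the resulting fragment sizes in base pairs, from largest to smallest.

Linear molecule, 5 cuts → 6 fragments:
  672 − 0 = 672 bp
  782 − 672 = 110 bp
  1195 − 782 = 413 bp
  1332 − 1195 = 137 bp
  1702 − 1332 = 370 bp
  2258 − 1702 = 556 bp
Sorted largest to smallest: 672, 556, 413, 370, 137, 110 bp.

672, 556, 413, 370, 137, 110 bp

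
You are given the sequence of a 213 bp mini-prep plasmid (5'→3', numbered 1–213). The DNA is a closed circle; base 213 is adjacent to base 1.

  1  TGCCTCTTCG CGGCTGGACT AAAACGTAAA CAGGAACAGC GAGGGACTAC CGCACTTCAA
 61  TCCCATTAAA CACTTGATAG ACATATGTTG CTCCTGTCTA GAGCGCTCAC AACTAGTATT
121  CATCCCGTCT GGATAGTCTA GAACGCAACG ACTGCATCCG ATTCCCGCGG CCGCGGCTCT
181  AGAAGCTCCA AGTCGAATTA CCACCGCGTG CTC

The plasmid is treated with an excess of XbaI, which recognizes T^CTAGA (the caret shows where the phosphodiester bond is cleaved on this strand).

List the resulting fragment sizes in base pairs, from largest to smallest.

132, 41, 40 bp

XbaI sites (TCTAGA) start at positions 97, 137, 178.
XbaI cuts after the first base of each site, so after positions 97, 137, 178.
Circular molecule, 3 cuts → 3 fragments:
  98–137 → 40 bp
  138–178 → 41 bp
  179–213 then 1–97 → 35 + 97 = 132 bp
Sorted largest to smallest: 132, 41, 40 bp.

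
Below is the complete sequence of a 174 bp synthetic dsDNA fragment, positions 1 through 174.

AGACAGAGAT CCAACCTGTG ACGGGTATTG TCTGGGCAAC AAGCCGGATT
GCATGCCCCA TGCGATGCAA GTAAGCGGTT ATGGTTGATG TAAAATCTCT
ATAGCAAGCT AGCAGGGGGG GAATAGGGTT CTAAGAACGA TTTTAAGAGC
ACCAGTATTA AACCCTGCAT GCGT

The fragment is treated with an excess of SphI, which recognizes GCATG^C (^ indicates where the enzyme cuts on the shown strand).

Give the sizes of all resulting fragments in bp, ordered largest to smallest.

SphI sites (GCATGC) start at positions 51, 167.
SphI cuts after base 5 of each site (before the last base), so after positions 55, 171.
Linear molecule, 2 cuts → 3 fragments:
  1–55 → 55 bp
  56–171 → 116 bp
  172–174 → 3 bp
Sorted largest to smallest: 116, 55, 3 bp.

116, 55, 3 bp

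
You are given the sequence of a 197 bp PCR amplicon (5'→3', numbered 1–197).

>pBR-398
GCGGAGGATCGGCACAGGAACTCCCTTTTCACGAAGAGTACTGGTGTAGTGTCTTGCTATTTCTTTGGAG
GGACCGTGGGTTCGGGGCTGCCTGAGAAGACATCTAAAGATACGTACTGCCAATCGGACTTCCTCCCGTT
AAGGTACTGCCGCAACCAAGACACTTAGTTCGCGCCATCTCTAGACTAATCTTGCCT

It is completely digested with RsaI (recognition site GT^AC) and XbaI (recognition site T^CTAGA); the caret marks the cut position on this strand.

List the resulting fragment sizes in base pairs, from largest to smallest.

RsaI sites (GTAC) start at positions 38, 114, 144.
RsaI cuts after base 2 of each site, so after positions 39, 115, 145.
The XbaI site (TCTAGA) starts at position 180.
XbaI cuts after the first base of each site, so after position 180.
Combined cut positions: 39, 115, 145, 180.
Linear molecule, 4 cuts → 5 fragments:
  1–39 → 39 bp
  40–115 → 76 bp
  116–145 → 30 bp
  146–180 → 35 bp
  181–197 → 17 bp
Sorted largest to smallest: 76, 39, 35, 30, 17 bp.

76, 39, 35, 30, 17 bp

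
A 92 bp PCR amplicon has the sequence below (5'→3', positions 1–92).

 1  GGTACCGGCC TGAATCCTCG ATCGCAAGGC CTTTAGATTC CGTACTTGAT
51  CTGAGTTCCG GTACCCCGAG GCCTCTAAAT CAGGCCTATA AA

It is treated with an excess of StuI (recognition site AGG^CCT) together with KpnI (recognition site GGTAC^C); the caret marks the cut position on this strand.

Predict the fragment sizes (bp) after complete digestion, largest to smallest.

35, 24, 13, 8, 7, 5 bp

StuI sites (AGGCCT) start at positions 27, 69, 82.
StuI cuts after base 3 of each site, so after positions 29, 71, 84.
KpnI sites (GGTACC) start at positions 1, 60.
KpnI cuts after base 5 of each site (before the last base), so after positions 5, 64.
Combined cut positions: 5, 29, 64, 71, 84.
Linear molecule, 5 cuts → 6 fragments:
  1–5 → 5 bp
  6–29 → 24 bp
  30–64 → 35 bp
  65–71 → 7 bp
  72–84 → 13 bp
  85–92 → 8 bp
Sorted largest to smallest: 35, 24, 13, 8, 7, 5 bp.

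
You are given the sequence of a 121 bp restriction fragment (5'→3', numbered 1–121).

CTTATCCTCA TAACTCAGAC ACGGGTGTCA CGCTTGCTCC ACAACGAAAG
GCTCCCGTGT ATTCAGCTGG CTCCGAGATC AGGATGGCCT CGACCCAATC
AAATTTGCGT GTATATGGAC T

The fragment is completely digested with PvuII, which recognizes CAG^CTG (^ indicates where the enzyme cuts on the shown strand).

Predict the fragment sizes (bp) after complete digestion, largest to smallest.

The PvuII site (CAGCTG) starts at position 64.
PvuII cuts after base 3 of each site, so after position 66.
Linear molecule, 1 cut → 2 fragments:
  1–66 → 66 bp
  67–121 → 55 bp
Sorted largest to smallest: 66, 55 bp.

66, 55 bp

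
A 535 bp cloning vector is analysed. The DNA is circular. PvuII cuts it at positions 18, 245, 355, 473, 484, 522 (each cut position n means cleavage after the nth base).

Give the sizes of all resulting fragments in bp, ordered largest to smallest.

Circular molecule, 6 cuts → 6 fragments:
  245 − 18 = 227 bp
  355 − 245 = 110 bp
  473 − 355 = 118 bp
  484 − 473 = 11 bp
  522 − 484 = 38 bp
  wrap: 535 − 522 + 18 = 31 bp
Sorted largest to smallest: 227, 118, 110, 38, 31, 11 bp.

227, 118, 110, 38, 31, 11 bp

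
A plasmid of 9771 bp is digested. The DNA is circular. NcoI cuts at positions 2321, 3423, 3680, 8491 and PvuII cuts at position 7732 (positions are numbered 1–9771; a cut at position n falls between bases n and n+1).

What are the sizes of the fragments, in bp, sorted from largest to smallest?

4052, 3601, 1102, 759, 257 bp

Combined cut positions (sorted): 2321, 3423, 3680, 7732, 8491.
Circular molecule, 5 cuts → 5 fragments:
  3423 − 2321 = 1102 bp
  3680 − 3423 = 257 bp
  7732 − 3680 = 4052 bp
  8491 − 7732 = 759 bp
  wrap: 9771 − 8491 + 2321 = 3601 bp
Sorted largest to smallest: 4052, 3601, 1102, 759, 257 bp.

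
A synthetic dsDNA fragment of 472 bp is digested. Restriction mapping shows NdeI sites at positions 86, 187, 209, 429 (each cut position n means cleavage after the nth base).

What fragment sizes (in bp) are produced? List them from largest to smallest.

Linear molecule, 4 cuts → 5 fragments:
  86 − 0 = 86 bp
  187 − 86 = 101 bp
  209 − 187 = 22 bp
  429 − 209 = 220 bp
  472 − 429 = 43 bp
Sorted largest to smallest: 220, 101, 86, 43, 22 bp.

220, 101, 86, 43, 22 bp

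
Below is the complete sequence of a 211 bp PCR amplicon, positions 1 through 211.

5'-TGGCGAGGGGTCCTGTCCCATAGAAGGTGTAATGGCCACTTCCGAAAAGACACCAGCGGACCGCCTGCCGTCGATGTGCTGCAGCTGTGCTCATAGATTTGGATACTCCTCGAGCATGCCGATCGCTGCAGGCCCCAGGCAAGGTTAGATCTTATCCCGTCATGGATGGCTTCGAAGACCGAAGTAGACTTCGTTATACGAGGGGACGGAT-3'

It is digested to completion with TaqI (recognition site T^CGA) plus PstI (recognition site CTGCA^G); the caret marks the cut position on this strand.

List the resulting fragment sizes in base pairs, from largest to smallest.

71, 42, 39, 27, 20, 12 bp

TaqI sites (TCGA) start at positions 71, 110, 172.
TaqI cuts after the first base of each site, so after positions 71, 110, 172.
PstI sites (CTGCAG) start at positions 79, 126.
PstI cuts after base 5 of each site (before the last base), so after positions 83, 130.
Combined cut positions: 71, 83, 110, 130, 172.
Linear molecule, 5 cuts → 6 fragments:
  1–71 → 71 bp
  72–83 → 12 bp
  84–110 → 27 bp
  111–130 → 20 bp
  131–172 → 42 bp
  173–211 → 39 bp
Sorted largest to smallest: 71, 42, 39, 27, 20, 12 bp.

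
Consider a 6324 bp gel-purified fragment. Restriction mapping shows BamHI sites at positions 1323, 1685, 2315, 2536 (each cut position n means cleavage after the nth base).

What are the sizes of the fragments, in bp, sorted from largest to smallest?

3788, 1323, 630, 362, 221 bp

Linear molecule, 4 cuts → 5 fragments:
  1323 − 0 = 1323 bp
  1685 − 1323 = 362 bp
  2315 − 1685 = 630 bp
  2536 − 2315 = 221 bp
  6324 − 2536 = 3788 bp
Sorted largest to smallest: 3788, 1323, 630, 362, 221 bp.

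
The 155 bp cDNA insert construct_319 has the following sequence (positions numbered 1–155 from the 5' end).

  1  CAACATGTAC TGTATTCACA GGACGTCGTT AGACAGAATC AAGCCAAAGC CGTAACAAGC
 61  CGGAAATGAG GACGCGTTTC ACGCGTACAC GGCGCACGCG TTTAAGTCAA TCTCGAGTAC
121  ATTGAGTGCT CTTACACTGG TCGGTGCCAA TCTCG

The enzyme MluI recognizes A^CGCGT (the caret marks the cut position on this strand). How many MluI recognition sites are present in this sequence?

ACGCGT occurs starting at positions 72, 81, 96.
MluI cuts at 3 sites.

3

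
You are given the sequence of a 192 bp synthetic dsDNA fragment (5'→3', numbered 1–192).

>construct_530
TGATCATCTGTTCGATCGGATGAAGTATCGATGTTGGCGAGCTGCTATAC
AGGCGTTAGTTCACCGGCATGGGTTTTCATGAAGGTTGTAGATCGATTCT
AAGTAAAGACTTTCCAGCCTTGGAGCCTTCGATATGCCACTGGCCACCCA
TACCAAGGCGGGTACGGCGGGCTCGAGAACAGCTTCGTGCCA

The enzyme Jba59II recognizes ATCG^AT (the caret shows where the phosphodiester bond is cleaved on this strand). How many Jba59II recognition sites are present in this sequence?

2

ATCGAT occurs starting at positions 27, 92.
Jba59II cuts at 2 sites.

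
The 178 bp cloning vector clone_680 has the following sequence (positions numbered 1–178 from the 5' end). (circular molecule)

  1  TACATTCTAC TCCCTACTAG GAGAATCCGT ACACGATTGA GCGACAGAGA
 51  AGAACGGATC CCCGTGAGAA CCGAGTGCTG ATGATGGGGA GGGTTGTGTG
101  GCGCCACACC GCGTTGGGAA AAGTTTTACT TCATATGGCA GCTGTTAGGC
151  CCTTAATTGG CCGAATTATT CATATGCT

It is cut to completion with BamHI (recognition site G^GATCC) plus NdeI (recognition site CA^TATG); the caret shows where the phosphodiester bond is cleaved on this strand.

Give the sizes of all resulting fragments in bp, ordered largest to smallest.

77, 62, 39 bp

The BamHI site (GGATCC) starts at position 56.
BamHI cuts after the first base of each site, so after position 56.
NdeI sites (CATATG) start at positions 132, 171.
NdeI cuts after base 2 of each site, so after positions 133, 172.
Combined cut positions: 56, 133, 172.
Circular molecule, 3 cuts → 3 fragments:
  57–133 → 77 bp
  134–172 → 39 bp
  173–178 then 1–56 → 6 + 56 = 62 bp
Sorted largest to smallest: 77, 62, 39 bp.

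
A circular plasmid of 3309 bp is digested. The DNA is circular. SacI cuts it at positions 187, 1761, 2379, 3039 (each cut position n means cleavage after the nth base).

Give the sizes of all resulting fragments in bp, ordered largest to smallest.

Circular molecule, 4 cuts → 4 fragments:
  1761 − 187 = 1574 bp
  2379 − 1761 = 618 bp
  3039 − 2379 = 660 bp
  wrap: 3309 − 3039 + 187 = 457 bp
Sorted largest to smallest: 1574, 660, 618, 457 bp.

1574, 660, 618, 457 bp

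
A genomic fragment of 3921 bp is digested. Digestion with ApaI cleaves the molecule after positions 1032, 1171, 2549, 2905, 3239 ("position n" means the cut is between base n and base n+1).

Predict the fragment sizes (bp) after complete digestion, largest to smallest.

1378, 1032, 682, 356, 334, 139 bp

Linear molecule, 5 cuts → 6 fragments:
  1032 − 0 = 1032 bp
  1171 − 1032 = 139 bp
  2549 − 1171 = 1378 bp
  2905 − 2549 = 356 bp
  3239 − 2905 = 334 bp
  3921 − 3239 = 682 bp
Sorted largest to smallest: 1378, 1032, 682, 356, 334, 139 bp.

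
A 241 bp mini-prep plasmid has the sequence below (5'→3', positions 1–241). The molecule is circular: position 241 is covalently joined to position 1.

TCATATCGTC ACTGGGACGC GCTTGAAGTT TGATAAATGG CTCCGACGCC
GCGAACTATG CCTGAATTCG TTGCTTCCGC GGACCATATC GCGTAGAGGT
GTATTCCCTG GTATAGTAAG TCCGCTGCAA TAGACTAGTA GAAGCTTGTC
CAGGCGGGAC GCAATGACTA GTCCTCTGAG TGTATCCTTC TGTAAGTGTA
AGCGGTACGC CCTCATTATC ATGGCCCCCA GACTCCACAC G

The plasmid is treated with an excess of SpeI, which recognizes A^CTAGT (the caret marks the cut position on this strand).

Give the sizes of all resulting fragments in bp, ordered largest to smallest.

SpeI sites (ACTAGT) start at positions 134, 167.
SpeI cuts after the first base of each site, so after positions 134, 167.
Circular molecule, 2 cuts → 2 fragments:
  135–167 → 33 bp
  168–241 then 1–134 → 74 + 134 = 208 bp
Sorted largest to smallest: 208, 33 bp.

208, 33 bp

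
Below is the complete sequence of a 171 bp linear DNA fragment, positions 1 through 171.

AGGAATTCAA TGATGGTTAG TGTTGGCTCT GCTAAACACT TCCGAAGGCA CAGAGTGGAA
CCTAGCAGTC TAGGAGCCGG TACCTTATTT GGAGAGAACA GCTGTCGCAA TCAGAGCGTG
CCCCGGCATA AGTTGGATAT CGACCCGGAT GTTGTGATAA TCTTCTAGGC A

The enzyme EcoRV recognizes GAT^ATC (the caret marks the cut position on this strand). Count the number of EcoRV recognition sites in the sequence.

GATATC occurs starting at position 136.
EcoRV cuts at 1 site.

1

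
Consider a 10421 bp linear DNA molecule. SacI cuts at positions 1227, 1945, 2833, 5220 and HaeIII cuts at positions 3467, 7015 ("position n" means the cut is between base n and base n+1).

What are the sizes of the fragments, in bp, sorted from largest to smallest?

Combined cut positions (sorted): 1227, 1945, 2833, 3467, 5220, 7015.
Linear molecule, 6 cuts → 7 fragments:
  1227 − 0 = 1227 bp
  1945 − 1227 = 718 bp
  2833 − 1945 = 888 bp
  3467 − 2833 = 634 bp
  5220 − 3467 = 1753 bp
  7015 − 5220 = 1795 bp
  10421 − 7015 = 3406 bp
Sorted largest to smallest: 3406, 1795, 1753, 1227, 888, 718, 634 bp.

3406, 1795, 1753, 1227, 888, 718, 634 bp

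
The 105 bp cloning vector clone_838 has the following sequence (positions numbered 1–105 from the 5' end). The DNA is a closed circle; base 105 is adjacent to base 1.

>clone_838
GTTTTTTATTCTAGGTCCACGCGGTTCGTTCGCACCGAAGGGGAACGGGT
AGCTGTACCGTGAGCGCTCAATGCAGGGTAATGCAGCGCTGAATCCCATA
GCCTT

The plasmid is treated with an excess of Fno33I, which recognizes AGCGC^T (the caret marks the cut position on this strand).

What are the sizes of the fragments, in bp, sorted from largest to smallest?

83, 22 bp

Fno33I sites (AGCGCT) start at positions 63, 85.
Fno33I cuts after base 5 of each site (before the last base), so after positions 67, 89.
Circular molecule, 2 cuts → 2 fragments:
  68–89 → 22 bp
  90–105 then 1–67 → 16 + 67 = 83 bp
Sorted largest to smallest: 83, 22 bp.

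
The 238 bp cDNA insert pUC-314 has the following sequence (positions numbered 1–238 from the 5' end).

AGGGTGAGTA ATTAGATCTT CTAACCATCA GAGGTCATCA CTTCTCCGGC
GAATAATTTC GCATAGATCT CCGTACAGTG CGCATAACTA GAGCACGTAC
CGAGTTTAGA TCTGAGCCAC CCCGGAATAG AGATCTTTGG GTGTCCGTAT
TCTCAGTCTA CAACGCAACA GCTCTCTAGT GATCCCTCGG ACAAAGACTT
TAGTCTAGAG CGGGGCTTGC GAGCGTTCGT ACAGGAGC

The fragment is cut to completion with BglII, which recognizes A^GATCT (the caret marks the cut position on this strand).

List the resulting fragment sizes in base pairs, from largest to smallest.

107, 51, 43, 23, 14 bp

BglII sites (AGATCT) start at positions 14, 65, 108, 131.
BglII cuts after the first base of each site, so after positions 14, 65, 108, 131.
Linear molecule, 4 cuts → 5 fragments:
  1–14 → 14 bp
  15–65 → 51 bp
  66–108 → 43 bp
  109–131 → 23 bp
  132–238 → 107 bp
Sorted largest to smallest: 107, 51, 43, 23, 14 bp.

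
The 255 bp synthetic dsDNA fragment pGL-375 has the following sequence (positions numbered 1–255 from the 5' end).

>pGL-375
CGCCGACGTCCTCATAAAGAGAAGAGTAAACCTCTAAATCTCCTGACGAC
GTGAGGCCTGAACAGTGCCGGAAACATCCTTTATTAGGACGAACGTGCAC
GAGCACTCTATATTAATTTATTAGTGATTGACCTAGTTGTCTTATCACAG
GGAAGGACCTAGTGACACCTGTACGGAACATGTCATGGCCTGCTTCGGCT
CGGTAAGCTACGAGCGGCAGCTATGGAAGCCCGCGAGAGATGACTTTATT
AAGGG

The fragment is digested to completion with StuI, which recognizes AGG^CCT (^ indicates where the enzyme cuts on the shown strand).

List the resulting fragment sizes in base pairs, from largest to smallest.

The StuI site (AGGCCT) starts at position 54.
StuI cuts after base 3 of each site, so after position 56.
Linear molecule, 1 cut → 2 fragments:
  1–56 → 56 bp
  57–255 → 199 bp
Sorted largest to smallest: 199, 56 bp.

199, 56 bp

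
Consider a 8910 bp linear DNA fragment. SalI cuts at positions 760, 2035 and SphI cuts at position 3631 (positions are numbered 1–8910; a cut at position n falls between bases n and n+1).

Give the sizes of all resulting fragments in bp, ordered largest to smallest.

5279, 1596, 1275, 760 bp

Combined cut positions (sorted): 760, 2035, 3631.
Linear molecule, 3 cuts → 4 fragments:
  760 − 0 = 760 bp
  2035 − 760 = 1275 bp
  3631 − 2035 = 1596 bp
  8910 − 3631 = 5279 bp
Sorted largest to smallest: 5279, 1596, 1275, 760 bp.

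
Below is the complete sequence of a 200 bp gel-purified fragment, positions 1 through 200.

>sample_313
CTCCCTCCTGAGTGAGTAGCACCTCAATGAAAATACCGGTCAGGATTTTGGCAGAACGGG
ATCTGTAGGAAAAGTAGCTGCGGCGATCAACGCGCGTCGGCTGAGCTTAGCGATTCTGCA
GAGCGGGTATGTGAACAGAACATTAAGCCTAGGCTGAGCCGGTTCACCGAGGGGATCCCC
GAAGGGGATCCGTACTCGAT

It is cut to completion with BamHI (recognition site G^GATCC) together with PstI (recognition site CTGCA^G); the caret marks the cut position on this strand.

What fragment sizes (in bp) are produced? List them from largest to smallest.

120, 53, 14, 13 bp

BamHI sites (GGATCC) start at positions 173, 186.
BamHI cuts after the first base of each site, so after positions 173, 186.
The PstI site (CTGCAG) starts at position 116.
PstI cuts after base 5 of each site (before the last base), so after position 120.
Combined cut positions: 120, 173, 186.
Linear molecule, 3 cuts → 4 fragments:
  1–120 → 120 bp
  121–173 → 53 bp
  174–186 → 13 bp
  187–200 → 14 bp
Sorted largest to smallest: 120, 53, 14, 13 bp.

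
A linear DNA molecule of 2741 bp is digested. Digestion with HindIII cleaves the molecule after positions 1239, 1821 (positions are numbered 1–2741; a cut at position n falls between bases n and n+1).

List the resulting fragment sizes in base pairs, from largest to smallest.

1239, 920, 582 bp

Linear molecule, 2 cuts → 3 fragments:
  1239 − 0 = 1239 bp
  1821 − 1239 = 582 bp
  2741 − 1821 = 920 bp
Sorted largest to smallest: 1239, 920, 582 bp.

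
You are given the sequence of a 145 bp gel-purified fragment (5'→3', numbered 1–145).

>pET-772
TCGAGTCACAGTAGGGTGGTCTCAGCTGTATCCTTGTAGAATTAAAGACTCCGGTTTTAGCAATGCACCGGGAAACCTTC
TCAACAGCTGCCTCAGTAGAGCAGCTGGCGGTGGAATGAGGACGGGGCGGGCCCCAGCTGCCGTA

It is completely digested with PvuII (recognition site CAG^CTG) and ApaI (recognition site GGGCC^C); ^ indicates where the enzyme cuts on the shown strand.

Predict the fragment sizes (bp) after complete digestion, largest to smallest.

62, 29, 25, 17, 8, 4 bp

PvuII sites (CAGCTG) start at positions 23, 85, 102, 135.
PvuII cuts after base 3 of each site, so after positions 25, 87, 104, 137.
The ApaI site (GGGCCC) starts at position 129.
ApaI cuts after base 5 of each site (before the last base), so after position 133.
Combined cut positions: 25, 87, 104, 133, 137.
Linear molecule, 5 cuts → 6 fragments:
  1–25 → 25 bp
  26–87 → 62 bp
  88–104 → 17 bp
  105–133 → 29 bp
  134–137 → 4 bp
  138–145 → 8 bp
Sorted largest to smallest: 62, 29, 25, 17, 8, 4 bp.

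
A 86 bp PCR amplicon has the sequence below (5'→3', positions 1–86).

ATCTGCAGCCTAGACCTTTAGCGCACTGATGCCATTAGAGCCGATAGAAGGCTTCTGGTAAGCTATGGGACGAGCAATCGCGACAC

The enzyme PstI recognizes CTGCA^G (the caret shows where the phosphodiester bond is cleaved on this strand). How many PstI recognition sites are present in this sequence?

1

CTGCAG occurs starting at position 3.
PstI cuts at 1 site.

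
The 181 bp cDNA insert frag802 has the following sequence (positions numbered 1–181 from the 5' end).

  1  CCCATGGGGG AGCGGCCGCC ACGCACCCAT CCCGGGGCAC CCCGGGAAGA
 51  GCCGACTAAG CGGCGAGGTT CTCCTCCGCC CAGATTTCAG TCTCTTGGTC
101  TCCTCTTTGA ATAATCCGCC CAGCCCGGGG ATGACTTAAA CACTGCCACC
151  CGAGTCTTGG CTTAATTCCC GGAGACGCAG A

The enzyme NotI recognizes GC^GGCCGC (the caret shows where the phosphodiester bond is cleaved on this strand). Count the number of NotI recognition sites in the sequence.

1

GCGGCCGC occurs starting at position 12.
NotI cuts at 1 site.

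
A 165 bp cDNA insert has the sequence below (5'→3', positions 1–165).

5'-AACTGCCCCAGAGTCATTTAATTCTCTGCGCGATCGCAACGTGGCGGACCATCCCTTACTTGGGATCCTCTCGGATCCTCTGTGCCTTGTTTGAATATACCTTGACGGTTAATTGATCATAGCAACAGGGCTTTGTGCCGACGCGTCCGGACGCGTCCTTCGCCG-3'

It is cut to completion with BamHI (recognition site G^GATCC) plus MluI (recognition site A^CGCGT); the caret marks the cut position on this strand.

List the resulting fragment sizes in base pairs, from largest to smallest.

68, 63, 14, 10, 10 bp

BamHI sites (GGATCC) start at positions 63, 73.
BamHI cuts after the first base of each site, so after positions 63, 73.
MluI sites (ACGCGT) start at positions 141, 151.
MluI cuts after the first base of each site, so after positions 141, 151.
Combined cut positions: 63, 73, 141, 151.
Linear molecule, 4 cuts → 5 fragments:
  1–63 → 63 bp
  64–73 → 10 bp
  74–141 → 68 bp
  142–151 → 10 bp
  152–165 → 14 bp
Sorted largest to smallest: 68, 63, 14, 10, 10 bp.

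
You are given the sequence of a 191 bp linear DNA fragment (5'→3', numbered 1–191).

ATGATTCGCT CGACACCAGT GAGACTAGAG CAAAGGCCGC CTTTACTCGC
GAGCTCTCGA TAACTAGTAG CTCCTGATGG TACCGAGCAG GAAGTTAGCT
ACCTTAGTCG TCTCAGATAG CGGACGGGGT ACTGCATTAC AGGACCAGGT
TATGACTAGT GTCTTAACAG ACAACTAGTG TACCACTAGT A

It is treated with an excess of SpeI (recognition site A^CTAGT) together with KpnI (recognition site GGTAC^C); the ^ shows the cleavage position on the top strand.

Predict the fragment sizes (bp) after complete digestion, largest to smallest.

72, 63, 20, 19, 11, 6 bp

SpeI sites (ACTAGT) start at positions 63, 155, 174, 185.
SpeI cuts after the first base of each site, so after positions 63, 155, 174, 185.
The KpnI site (GGTACC) starts at position 79.
KpnI cuts after base 5 of each site (before the last base), so after position 83.
Combined cut positions: 63, 83, 155, 174, 185.
Linear molecule, 5 cuts → 6 fragments:
  1–63 → 63 bp
  64–83 → 20 bp
  84–155 → 72 bp
  156–174 → 19 bp
  175–185 → 11 bp
  186–191 → 6 bp
Sorted largest to smallest: 72, 63, 20, 19, 11, 6 bp.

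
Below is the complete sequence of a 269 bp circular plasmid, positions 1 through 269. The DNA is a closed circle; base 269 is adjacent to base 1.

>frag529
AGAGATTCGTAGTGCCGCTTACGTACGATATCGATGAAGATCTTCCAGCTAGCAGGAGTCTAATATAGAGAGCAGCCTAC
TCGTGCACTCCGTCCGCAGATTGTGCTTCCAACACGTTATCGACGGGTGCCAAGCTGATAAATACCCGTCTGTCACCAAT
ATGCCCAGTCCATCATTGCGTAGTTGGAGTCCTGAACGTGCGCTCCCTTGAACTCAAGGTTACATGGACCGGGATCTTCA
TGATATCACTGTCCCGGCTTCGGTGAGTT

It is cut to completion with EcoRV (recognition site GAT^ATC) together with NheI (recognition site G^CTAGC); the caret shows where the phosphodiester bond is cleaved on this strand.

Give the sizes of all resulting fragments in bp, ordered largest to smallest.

EcoRV sites (GATATC) start at positions 27, 242.
EcoRV cuts after base 3 of each site, so after positions 29, 244.
The NheI site (GCTAGC) starts at position 48.
NheI cuts after the first base of each site, so after position 48.
Combined cut positions: 29, 48, 244.
Circular molecule, 3 cuts → 3 fragments:
  30–48 → 19 bp
  49–244 → 196 bp
  245–269 then 1–29 → 25 + 29 = 54 bp
Sorted largest to smallest: 196, 54, 19 bp.

196, 54, 19 bp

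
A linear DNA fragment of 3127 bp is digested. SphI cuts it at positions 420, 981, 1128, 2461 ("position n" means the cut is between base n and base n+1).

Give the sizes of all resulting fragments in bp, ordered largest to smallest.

1333, 666, 561, 420, 147 bp

Linear molecule, 4 cuts → 5 fragments:
  420 − 0 = 420 bp
  981 − 420 = 561 bp
  1128 − 981 = 147 bp
  2461 − 1128 = 1333 bp
  3127 − 2461 = 666 bp
Sorted largest to smallest: 1333, 666, 561, 420, 147 bp.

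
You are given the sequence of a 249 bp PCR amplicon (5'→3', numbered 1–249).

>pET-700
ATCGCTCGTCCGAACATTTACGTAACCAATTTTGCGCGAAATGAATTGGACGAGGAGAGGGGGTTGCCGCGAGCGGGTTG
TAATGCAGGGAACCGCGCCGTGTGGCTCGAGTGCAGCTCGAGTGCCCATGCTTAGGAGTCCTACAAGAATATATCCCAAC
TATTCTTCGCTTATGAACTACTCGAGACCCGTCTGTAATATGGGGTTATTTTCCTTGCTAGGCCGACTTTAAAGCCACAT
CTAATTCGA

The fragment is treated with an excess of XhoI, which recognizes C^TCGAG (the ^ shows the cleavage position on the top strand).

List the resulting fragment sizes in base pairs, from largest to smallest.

XhoI sites (CTCGAG) start at positions 106, 117, 181.
XhoI cuts after the first base of each site, so after positions 106, 117, 181.
Linear molecule, 3 cuts → 4 fragments:
  1–106 → 106 bp
  107–117 → 11 bp
  118–181 → 64 bp
  182–249 → 68 bp
Sorted largest to smallest: 106, 68, 64, 11 bp.

106, 68, 64, 11 bp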